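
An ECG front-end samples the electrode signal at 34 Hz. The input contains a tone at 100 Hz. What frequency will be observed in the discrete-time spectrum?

100 Hz mod fs = 32 Hz.
32 Hz > fs/2 = 17 Hz, folds to fs − 32 Hz = 2 Hz.

2 Hz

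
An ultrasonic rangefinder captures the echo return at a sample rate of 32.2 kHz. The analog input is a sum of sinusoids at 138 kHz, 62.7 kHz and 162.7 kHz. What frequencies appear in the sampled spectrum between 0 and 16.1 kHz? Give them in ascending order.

1.7 kHz, 9.2 kHz

fs/2 = 16.1 kHz.
138 kHz mod fs = 9.2 kHz.
9.2 kHz ≤ fs/2 = 16.1 kHz, appears at 9.2 kHz.
62.7 kHz mod fs = 30.5 kHz.
30.5 kHz > fs/2 = 16.1 kHz, folds to fs − 30.5 kHz = 1.7 kHz.
162.7 kHz mod fs = 1.7 kHz.
1.7 kHz ≤ fs/2 = 16.1 kHz, appears at 1.7 kHz.
Distinct values: {1.7 kHz, 9.2 kHz}.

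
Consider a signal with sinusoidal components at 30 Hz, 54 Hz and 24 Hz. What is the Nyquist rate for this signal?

108 Hz

Highest-frequency component: 54 Hz.
Nyquist rate = 2 × 54 Hz = 108 Hz.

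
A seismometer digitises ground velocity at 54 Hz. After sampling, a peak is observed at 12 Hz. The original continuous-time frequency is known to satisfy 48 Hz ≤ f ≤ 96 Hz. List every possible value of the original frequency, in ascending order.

66 Hz, 96 Hz

Frequencies that alias to 12 Hz are k·fs ± 12 Hz for integer k ≥ 0.
k=0: 12 Hz.
k=1: 42 Hz, 66 Hz.
k=2: 96 Hz, 120 Hz.
k=3: 150 Hz, 174 Hz.
Within [48 Hz, 96 Hz]: 66 Hz, 96 Hz.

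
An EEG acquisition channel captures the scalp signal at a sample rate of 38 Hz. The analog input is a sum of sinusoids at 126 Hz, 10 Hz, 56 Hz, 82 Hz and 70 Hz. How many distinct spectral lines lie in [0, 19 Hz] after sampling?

4

fs/2 = 19 Hz.
126 Hz mod fs = 12 Hz.
12 Hz ≤ fs/2 = 19 Hz, appears at 12 Hz.
10 Hz ≤ fs/2 = 19 Hz, passes unchanged.
56 Hz mod fs = 18 Hz.
18 Hz ≤ fs/2 = 19 Hz, appears at 18 Hz.
82 Hz mod fs = 6 Hz.
6 Hz ≤ fs/2 = 19 Hz, appears at 6 Hz.
70 Hz mod fs = 32 Hz.
32 Hz > fs/2 = 19 Hz, folds to fs − 32 Hz = 6 Hz.
Distinct values: {6 Hz, 10 Hz, 12 Hz, 18 Hz} → 4.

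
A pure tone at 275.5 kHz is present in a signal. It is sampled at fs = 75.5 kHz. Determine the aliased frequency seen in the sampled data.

26.5 kHz

275.5 kHz mod fs = 49 kHz.
49 kHz > fs/2 = 37.75 kHz, folds to fs − 49 kHz = 26.5 kHz.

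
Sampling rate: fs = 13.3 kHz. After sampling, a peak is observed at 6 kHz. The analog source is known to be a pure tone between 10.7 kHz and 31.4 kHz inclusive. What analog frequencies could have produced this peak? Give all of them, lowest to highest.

Frequencies that alias to 6 kHz are k·fs ± 6 kHz for integer k ≥ 0.
k=0: 6 kHz.
k=1: 7.3 kHz, 19.3 kHz.
k=2: 20.6 kHz, 32.6 kHz.
k=3: 33.9 kHz, 45.9 kHz.
Within [10.7 kHz, 31.4 kHz]: 19.3 kHz, 20.6 kHz.

19.3 kHz, 20.6 kHz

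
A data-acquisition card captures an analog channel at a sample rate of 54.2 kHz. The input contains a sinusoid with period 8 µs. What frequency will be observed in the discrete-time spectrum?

T = 8 µs → f = 1/T = 125 kHz.
125 kHz mod fs = 16.6 kHz.
16.6 kHz ≤ fs/2 = 27.1 kHz, appears at 16.6 kHz.

16.6 kHz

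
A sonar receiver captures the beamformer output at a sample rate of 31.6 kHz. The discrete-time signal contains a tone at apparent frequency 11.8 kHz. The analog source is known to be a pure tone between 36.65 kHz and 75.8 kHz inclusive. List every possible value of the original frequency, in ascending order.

43.4 kHz, 51.4 kHz, 75 kHz

Frequencies that alias to 11.8 kHz are k·fs ± 11.8 kHz for integer k ≥ 0.
k=0: 11.8 kHz.
k=1: 19.8 kHz, 43.4 kHz.
k=2: 51.4 kHz, 75 kHz.
k=3: 83 kHz, 106.6 kHz.
Within [36.65 kHz, 75.8 kHz]: 43.4 kHz, 51.4 kHz, 75 kHz.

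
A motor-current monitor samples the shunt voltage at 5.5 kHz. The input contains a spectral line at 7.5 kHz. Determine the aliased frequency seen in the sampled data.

2 kHz

7.5 kHz mod fs = 2 kHz.
2 kHz ≤ fs/2 = 2.75 kHz, appears at 2 kHz.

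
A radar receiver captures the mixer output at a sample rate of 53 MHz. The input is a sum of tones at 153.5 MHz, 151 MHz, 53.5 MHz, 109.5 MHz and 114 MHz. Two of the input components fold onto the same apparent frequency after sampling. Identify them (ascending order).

114 MHz, 151 MHz

fs/2 = 26.5 MHz.
153.5 MHz mod fs = 47.5 MHz.
47.5 MHz > fs/2 = 26.5 MHz, folds to fs − 47.5 MHz = 5.5 MHz.
151 MHz mod fs = 45 MHz.
45 MHz > fs/2 = 26.5 MHz, folds to fs − 45 MHz = 8 MHz.
53.5 MHz mod fs = 0.5 MHz.
0.5 MHz ≤ fs/2 = 26.5 MHz, appears at 0.5 MHz.
109.5 MHz mod fs = 3.5 MHz.
3.5 MHz ≤ fs/2 = 26.5 MHz, appears at 3.5 MHz.
114 MHz mod fs = 8 MHz.
8 MHz ≤ fs/2 = 26.5 MHz, appears at 8 MHz.
114 MHz and 151 MHz both map to 8 MHz.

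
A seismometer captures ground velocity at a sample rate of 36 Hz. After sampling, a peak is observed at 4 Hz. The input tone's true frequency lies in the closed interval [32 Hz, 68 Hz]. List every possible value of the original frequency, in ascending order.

Frequencies that alias to 4 Hz are k·fs ± 4 Hz for integer k ≥ 0.
k=0: 4 Hz.
k=1: 32 Hz, 40 Hz.
k=2: 68 Hz, 76 Hz.
k=3: 104 Hz, 112 Hz.
Within [32 Hz, 68 Hz]: 32 Hz, 40 Hz, 68 Hz.

32 Hz, 40 Hz, 68 Hz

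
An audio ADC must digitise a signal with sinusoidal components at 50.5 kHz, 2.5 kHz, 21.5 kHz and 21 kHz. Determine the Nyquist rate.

101 kHz

Highest-frequency component: 50.5 kHz.
Nyquist rate = 2 × 50.5 kHz = 101 kHz.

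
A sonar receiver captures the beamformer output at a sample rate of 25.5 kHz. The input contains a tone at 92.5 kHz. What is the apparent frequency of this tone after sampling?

92.5 kHz mod fs = 16 kHz.
16 kHz > fs/2 = 12.75 kHz, folds to fs − 16 kHz = 9.5 kHz.

9.5 kHz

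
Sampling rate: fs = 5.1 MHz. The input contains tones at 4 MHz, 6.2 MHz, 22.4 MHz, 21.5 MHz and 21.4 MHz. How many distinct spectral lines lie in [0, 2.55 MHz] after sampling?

fs/2 = 2.55 MHz.
4 MHz > fs/2 = 2.55 MHz, folds to fs − 4 MHz = 1.1 MHz.
6.2 MHz mod fs = 1.1 MHz.
1.1 MHz ≤ fs/2 = 2.55 MHz, appears at 1.1 MHz.
22.4 MHz mod fs = 2 MHz.
2 MHz ≤ fs/2 = 2.55 MHz, appears at 2 MHz.
21.5 MHz mod fs = 1.1 MHz.
1.1 MHz ≤ fs/2 = 2.55 MHz, appears at 1.1 MHz.
21.4 MHz mod fs = 1 MHz.
1 MHz ≤ fs/2 = 2.55 MHz, appears at 1 MHz.
Distinct values: {1 MHz, 1.1 MHz, 2 MHz} → 3.

3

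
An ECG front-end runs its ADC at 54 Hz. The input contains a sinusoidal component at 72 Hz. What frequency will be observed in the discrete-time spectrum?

72 Hz mod fs = 18 Hz.
18 Hz ≤ fs/2 = 27 Hz, appears at 18 Hz.

18 Hz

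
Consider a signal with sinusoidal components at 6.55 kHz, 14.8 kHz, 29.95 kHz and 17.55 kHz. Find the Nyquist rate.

59.9 kHz

Highest-frequency component: 29.95 kHz.
Nyquist rate = 2 × 29.95 kHz = 59.9 kHz.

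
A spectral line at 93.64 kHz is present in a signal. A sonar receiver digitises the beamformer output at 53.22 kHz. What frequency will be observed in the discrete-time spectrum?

93.64 kHz mod fs = 40.42 kHz.
40.42 kHz > fs/2 = 26.61 kHz, folds to fs − 40.42 kHz = 12.8 kHz.

12.8 kHz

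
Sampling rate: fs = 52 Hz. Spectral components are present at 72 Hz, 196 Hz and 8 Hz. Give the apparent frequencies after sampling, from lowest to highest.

8 Hz, 12 Hz, 20 Hz

fs/2 = 26 Hz.
72 Hz mod fs = 20 Hz.
20 Hz ≤ fs/2 = 26 Hz, appears at 20 Hz.
196 Hz mod fs = 40 Hz.
40 Hz > fs/2 = 26 Hz, folds to fs − 40 Hz = 12 Hz.
8 Hz ≤ fs/2 = 26 Hz, passes unchanged.
Distinct values: {8 Hz, 12 Hz, 20 Hz}.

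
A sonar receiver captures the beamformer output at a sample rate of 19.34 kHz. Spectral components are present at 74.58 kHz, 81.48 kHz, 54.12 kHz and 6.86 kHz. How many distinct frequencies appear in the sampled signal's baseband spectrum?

fs/2 = 9.67 kHz.
74.58 kHz mod fs = 16.56 kHz.
16.56 kHz > fs/2 = 9.67 kHz, folds to fs − 16.56 kHz = 2.78 kHz.
81.48 kHz mod fs = 4.12 kHz.
4.12 kHz ≤ fs/2 = 9.67 kHz, appears at 4.12 kHz.
54.12 kHz mod fs = 15.44 kHz.
15.44 kHz > fs/2 = 9.67 kHz, folds to fs − 15.44 kHz = 3.9 kHz.
6.86 kHz ≤ fs/2 = 9.67 kHz, passes unchanged.
Distinct values: {2.78 kHz, 3.9 kHz, 4.12 kHz, 6.86 kHz} → 4.

4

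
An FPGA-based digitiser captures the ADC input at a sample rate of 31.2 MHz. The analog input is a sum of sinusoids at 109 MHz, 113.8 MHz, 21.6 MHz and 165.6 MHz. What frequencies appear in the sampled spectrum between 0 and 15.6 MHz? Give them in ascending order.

9.6 MHz, 11 MHz, 15.4 MHz

fs/2 = 15.6 MHz.
109 MHz mod fs = 15.4 MHz.
15.4 MHz ≤ fs/2 = 15.6 MHz, appears at 15.4 MHz.
113.8 MHz mod fs = 20.2 MHz.
20.2 MHz > fs/2 = 15.6 MHz, folds to fs − 20.2 MHz = 11 MHz.
21.6 MHz > fs/2 = 15.6 MHz, folds to fs − 21.6 MHz = 9.6 MHz.
165.6 MHz mod fs = 9.6 MHz.
9.6 MHz ≤ fs/2 = 15.6 MHz, appears at 9.6 MHz.
Distinct values: {9.6 MHz, 11 MHz, 15.4 MHz}.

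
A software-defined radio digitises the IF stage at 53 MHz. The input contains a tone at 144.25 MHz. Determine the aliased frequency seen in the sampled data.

144.25 MHz mod fs = 38.25 MHz.
38.25 MHz > fs/2 = 26.5 MHz, folds to fs − 38.25 MHz = 14.75 MHz.

14.75 MHz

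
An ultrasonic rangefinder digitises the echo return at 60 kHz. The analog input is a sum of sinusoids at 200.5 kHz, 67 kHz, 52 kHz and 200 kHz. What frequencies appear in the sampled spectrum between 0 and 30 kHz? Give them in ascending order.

7 kHz, 8 kHz, 20 kHz, 20.5 kHz

fs/2 = 30 kHz.
200.5 kHz mod fs = 20.5 kHz.
20.5 kHz ≤ fs/2 = 30 kHz, appears at 20.5 kHz.
67 kHz mod fs = 7 kHz.
7 kHz ≤ fs/2 = 30 kHz, appears at 7 kHz.
52 kHz > fs/2 = 30 kHz, folds to fs − 52 kHz = 8 kHz.
200 kHz mod fs = 20 kHz.
20 kHz ≤ fs/2 = 30 kHz, appears at 20 kHz.
Distinct values: {7 kHz, 8 kHz, 20 kHz, 20.5 kHz}.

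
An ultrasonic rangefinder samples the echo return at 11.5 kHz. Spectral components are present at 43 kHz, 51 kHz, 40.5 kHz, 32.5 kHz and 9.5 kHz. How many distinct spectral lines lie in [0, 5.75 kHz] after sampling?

4

fs/2 = 5.75 kHz.
43 kHz mod fs = 8.5 kHz.
8.5 kHz > fs/2 = 5.75 kHz, folds to fs − 8.5 kHz = 3 kHz.
51 kHz mod fs = 5 kHz.
5 kHz ≤ fs/2 = 5.75 kHz, appears at 5 kHz.
40.5 kHz mod fs = 6 kHz.
6 kHz > fs/2 = 5.75 kHz, folds to fs − 6 kHz = 5.5 kHz.
32.5 kHz mod fs = 9.5 kHz.
9.5 kHz > fs/2 = 5.75 kHz, folds to fs − 9.5 kHz = 2 kHz.
9.5 kHz > fs/2 = 5.75 kHz, folds to fs − 9.5 kHz = 2 kHz.
Distinct values: {2 kHz, 3 kHz, 5 kHz, 5.5 kHz} → 4.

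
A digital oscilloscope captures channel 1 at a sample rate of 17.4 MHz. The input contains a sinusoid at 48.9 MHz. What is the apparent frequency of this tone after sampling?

48.9 MHz mod fs = 14.1 MHz.
14.1 MHz > fs/2 = 8.7 MHz, folds to fs − 14.1 MHz = 3.3 MHz.

3.3 MHz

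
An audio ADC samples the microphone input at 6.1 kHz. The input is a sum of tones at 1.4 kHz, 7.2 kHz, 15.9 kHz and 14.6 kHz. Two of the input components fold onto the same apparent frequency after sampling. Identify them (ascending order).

fs/2 = 3.05 kHz.
1.4 kHz ≤ fs/2 = 3.05 kHz, passes unchanged.
7.2 kHz mod fs = 1.1 kHz.
1.1 kHz ≤ fs/2 = 3.05 kHz, appears at 1.1 kHz.
15.9 kHz mod fs = 3.7 kHz.
3.7 kHz > fs/2 = 3.05 kHz, folds to fs − 3.7 kHz = 2.4 kHz.
14.6 kHz mod fs = 2.4 kHz.
2.4 kHz ≤ fs/2 = 3.05 kHz, appears at 2.4 kHz.
14.6 kHz and 15.9 kHz both map to 2.4 kHz.

14.6 kHz, 15.9 kHz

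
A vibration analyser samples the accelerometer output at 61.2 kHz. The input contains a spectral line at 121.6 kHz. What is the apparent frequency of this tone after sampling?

121.6 kHz mod fs = 60.4 kHz.
60.4 kHz > fs/2 = 30.6 kHz, folds to fs − 60.4 kHz = 0.8 kHz.

0.8 kHz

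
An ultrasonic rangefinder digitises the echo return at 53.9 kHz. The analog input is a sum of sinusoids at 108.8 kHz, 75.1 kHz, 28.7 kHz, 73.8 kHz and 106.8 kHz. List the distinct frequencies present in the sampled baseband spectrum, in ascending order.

1 kHz, 19.9 kHz, 21.2 kHz, 25.2 kHz

fs/2 = 26.95 kHz.
108.8 kHz mod fs = 1 kHz.
1 kHz ≤ fs/2 = 26.95 kHz, appears at 1 kHz.
75.1 kHz mod fs = 21.2 kHz.
21.2 kHz ≤ fs/2 = 26.95 kHz, appears at 21.2 kHz.
28.7 kHz > fs/2 = 26.95 kHz, folds to fs − 28.7 kHz = 25.2 kHz.
73.8 kHz mod fs = 19.9 kHz.
19.9 kHz ≤ fs/2 = 26.95 kHz, appears at 19.9 kHz.
106.8 kHz mod fs = 52.9 kHz.
52.9 kHz > fs/2 = 26.95 kHz, folds to fs − 52.9 kHz = 1 kHz.
Distinct values: {1 kHz, 19.9 kHz, 21.2 kHz, 25.2 kHz}.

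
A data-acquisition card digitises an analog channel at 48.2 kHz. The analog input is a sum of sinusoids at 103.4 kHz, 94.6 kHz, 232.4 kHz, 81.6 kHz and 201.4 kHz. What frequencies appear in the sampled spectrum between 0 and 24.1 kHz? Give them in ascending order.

1.8 kHz, 7 kHz, 8.6 kHz, 14.8 kHz

fs/2 = 24.1 kHz.
103.4 kHz mod fs = 7 kHz.
7 kHz ≤ fs/2 = 24.1 kHz, appears at 7 kHz.
94.6 kHz mod fs = 46.4 kHz.
46.4 kHz > fs/2 = 24.1 kHz, folds to fs − 46.4 kHz = 1.8 kHz.
232.4 kHz mod fs = 39.6 kHz.
39.6 kHz > fs/2 = 24.1 kHz, folds to fs − 39.6 kHz = 8.6 kHz.
81.6 kHz mod fs = 33.4 kHz.
33.4 kHz > fs/2 = 24.1 kHz, folds to fs − 33.4 kHz = 14.8 kHz.
201.4 kHz mod fs = 8.6 kHz.
8.6 kHz ≤ fs/2 = 24.1 kHz, appears at 8.6 kHz.
Distinct values: {1.8 kHz, 7 kHz, 8.6 kHz, 14.8 kHz}.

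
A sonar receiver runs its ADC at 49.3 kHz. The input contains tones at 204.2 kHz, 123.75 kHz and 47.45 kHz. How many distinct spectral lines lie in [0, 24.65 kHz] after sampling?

3

fs/2 = 24.65 kHz.
204.2 kHz mod fs = 7 kHz.
7 kHz ≤ fs/2 = 24.65 kHz, appears at 7 kHz.
123.75 kHz mod fs = 25.15 kHz.
25.15 kHz > fs/2 = 24.65 kHz, folds to fs − 25.15 kHz = 24.15 kHz.
47.45 kHz > fs/2 = 24.65 kHz, folds to fs − 47.45 kHz = 1.85 kHz.
Distinct values: {1.85 kHz, 7 kHz, 24.15 kHz} → 3.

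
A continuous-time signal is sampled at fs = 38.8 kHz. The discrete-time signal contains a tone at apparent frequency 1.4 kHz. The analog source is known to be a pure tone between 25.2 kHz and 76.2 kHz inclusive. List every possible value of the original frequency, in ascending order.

37.4 kHz, 40.2 kHz, 76.2 kHz

Frequencies that alias to 1.4 kHz are k·fs ± 1.4 kHz for integer k ≥ 0.
k=0: 1.4 kHz.
k=1: 37.4 kHz, 40.2 kHz.
k=2: 76.2 kHz, 79 kHz.
k=3: 115 kHz, 117.8 kHz.
Within [25.2 kHz, 76.2 kHz]: 37.4 kHz, 40.2 kHz, 76.2 kHz.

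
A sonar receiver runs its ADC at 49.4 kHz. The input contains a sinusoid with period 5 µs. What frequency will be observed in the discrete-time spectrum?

2.4 kHz

T = 5 µs → f = 1/T = 200 kHz.
200 kHz mod fs = 2.4 kHz.
2.4 kHz ≤ fs/2 = 24.7 kHz, appears at 2.4 kHz.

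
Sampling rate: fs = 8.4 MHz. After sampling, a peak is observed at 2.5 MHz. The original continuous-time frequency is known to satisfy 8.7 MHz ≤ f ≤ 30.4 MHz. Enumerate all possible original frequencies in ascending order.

Frequencies that alias to 2.5 MHz are k·fs ± 2.5 MHz for integer k ≥ 0.
k=0: 2.5 MHz.
k=1: 5.9 MHz, 10.9 MHz.
k=2: 14.3 MHz, 19.3 MHz.
k=3: 22.7 MHz, 27.7 MHz.
k=4: 31.1 MHz, 36.1 MHz.
Within [8.7 MHz, 30.4 MHz]: 10.9 MHz, 14.3 MHz, 19.3 MHz, 22.7 MHz, 27.7 MHz.

10.9 MHz, 14.3 MHz, 19.3 MHz, 22.7 MHz, 27.7 MHz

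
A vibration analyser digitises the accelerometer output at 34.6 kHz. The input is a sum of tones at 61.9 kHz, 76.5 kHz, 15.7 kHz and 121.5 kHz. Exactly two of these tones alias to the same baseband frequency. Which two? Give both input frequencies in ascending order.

fs/2 = 17.3 kHz.
61.9 kHz mod fs = 27.3 kHz.
27.3 kHz > fs/2 = 17.3 kHz, folds to fs − 27.3 kHz = 7.3 kHz.
76.5 kHz mod fs = 7.3 kHz.
7.3 kHz ≤ fs/2 = 17.3 kHz, appears at 7.3 kHz.
15.7 kHz ≤ fs/2 = 17.3 kHz, passes unchanged.
121.5 kHz mod fs = 17.7 kHz.
17.7 kHz > fs/2 = 17.3 kHz, folds to fs − 17.7 kHz = 16.9 kHz.
61.9 kHz and 76.5 kHz both map to 7.3 kHz.

61.9 kHz, 76.5 kHz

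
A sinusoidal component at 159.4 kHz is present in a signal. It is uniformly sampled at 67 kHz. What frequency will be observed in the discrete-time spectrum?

159.4 kHz mod fs = 25.4 kHz.
25.4 kHz ≤ fs/2 = 33.5 kHz, appears at 25.4 kHz.

25.4 kHz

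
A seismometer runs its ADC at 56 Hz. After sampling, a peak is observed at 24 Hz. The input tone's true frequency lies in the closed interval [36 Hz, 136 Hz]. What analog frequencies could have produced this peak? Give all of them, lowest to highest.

Frequencies that alias to 24 Hz are k·fs ± 24 Hz for integer k ≥ 0.
k=0: 24 Hz.
k=1: 32 Hz, 80 Hz.
k=2: 88 Hz, 136 Hz.
k=3: 144 Hz, 192 Hz.
Within [36 Hz, 136 Hz]: 80 Hz, 88 Hz, 136 Hz.

80 Hz, 88 Hz, 136 Hz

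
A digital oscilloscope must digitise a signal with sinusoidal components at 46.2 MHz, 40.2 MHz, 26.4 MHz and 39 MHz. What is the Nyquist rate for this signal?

92.4 MHz

Highest-frequency component: 46.2 MHz.
Nyquist rate = 2 × 46.2 MHz = 92.4 MHz.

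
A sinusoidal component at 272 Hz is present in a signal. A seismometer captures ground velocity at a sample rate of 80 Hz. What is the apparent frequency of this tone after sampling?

272 Hz mod fs = 32 Hz.
32 Hz ≤ fs/2 = 40 Hz, appears at 32 Hz.

32 Hz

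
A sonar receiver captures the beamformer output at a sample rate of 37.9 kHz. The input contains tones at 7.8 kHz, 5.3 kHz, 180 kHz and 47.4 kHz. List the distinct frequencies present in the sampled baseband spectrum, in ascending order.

5.3 kHz, 7.8 kHz, 9.5 kHz

fs/2 = 18.95 kHz.
7.8 kHz ≤ fs/2 = 18.95 kHz, passes unchanged.
5.3 kHz ≤ fs/2 = 18.95 kHz, passes unchanged.
180 kHz mod fs = 28.4 kHz.
28.4 kHz > fs/2 = 18.95 kHz, folds to fs − 28.4 kHz = 9.5 kHz.
47.4 kHz mod fs = 9.5 kHz.
9.5 kHz ≤ fs/2 = 18.95 kHz, appears at 9.5 kHz.
Distinct values: {5.3 kHz, 7.8 kHz, 9.5 kHz}.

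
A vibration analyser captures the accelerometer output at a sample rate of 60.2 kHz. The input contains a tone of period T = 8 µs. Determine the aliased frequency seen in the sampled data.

4.6 kHz

T = 8 µs → f = 1/T = 125 kHz.
125 kHz mod fs = 4.6 kHz.
4.6 kHz ≤ fs/2 = 30.1 kHz, appears at 4.6 kHz.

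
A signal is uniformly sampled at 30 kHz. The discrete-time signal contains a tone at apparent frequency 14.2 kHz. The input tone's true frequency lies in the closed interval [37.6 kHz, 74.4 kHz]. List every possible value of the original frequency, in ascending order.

Frequencies that alias to 14.2 kHz are k·fs ± 14.2 kHz for integer k ≥ 0.
k=0: 14.2 kHz.
k=1: 15.8 kHz, 44.2 kHz.
k=2: 45.8 kHz, 74.2 kHz.
k=3: 75.8 kHz, 104.2 kHz.
Within [37.6 kHz, 74.4 kHz]: 44.2 kHz, 45.8 kHz, 74.2 kHz.

44.2 kHz, 45.8 kHz, 74.2 kHz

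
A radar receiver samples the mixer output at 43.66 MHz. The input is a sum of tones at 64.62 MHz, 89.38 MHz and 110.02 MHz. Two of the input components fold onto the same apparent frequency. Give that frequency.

20.96 MHz

fs/2 = 21.83 MHz.
64.62 MHz mod fs = 20.96 MHz.
20.96 MHz ≤ fs/2 = 21.83 MHz, appears at 20.96 MHz.
89.38 MHz mod fs = 2.06 MHz.
2.06 MHz ≤ fs/2 = 21.83 MHz, appears at 2.06 MHz.
110.02 MHz mod fs = 22.7 MHz.
22.7 MHz > fs/2 = 21.83 MHz, folds to fs − 22.7 MHz = 20.96 MHz.
64.62 MHz and 110.02 MHz both map to 20.96 MHz.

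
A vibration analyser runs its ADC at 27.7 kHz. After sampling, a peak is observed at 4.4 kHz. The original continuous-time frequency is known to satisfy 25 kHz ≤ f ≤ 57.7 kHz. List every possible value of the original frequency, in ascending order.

Frequencies that alias to 4.4 kHz are k·fs ± 4.4 kHz for integer k ≥ 0.
k=0: 4.4 kHz.
k=1: 23.3 kHz, 32.1 kHz.
k=2: 51 kHz, 59.8 kHz.
k=3: 78.7 kHz, 87.5 kHz.
Within [25 kHz, 57.7 kHz]: 32.1 kHz, 51 kHz.

32.1 kHz, 51 kHz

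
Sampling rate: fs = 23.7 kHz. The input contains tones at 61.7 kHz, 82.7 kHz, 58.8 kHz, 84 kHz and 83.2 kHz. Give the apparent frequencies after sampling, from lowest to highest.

9.4 kHz, 10.8 kHz, 11.4 kHz, 11.6 kHz

fs/2 = 11.85 kHz.
61.7 kHz mod fs = 14.3 kHz.
14.3 kHz > fs/2 = 11.85 kHz, folds to fs − 14.3 kHz = 9.4 kHz.
82.7 kHz mod fs = 11.6 kHz.
11.6 kHz ≤ fs/2 = 11.85 kHz, appears at 11.6 kHz.
58.8 kHz mod fs = 11.4 kHz.
11.4 kHz ≤ fs/2 = 11.85 kHz, appears at 11.4 kHz.
84 kHz mod fs = 12.9 kHz.
12.9 kHz > fs/2 = 11.85 kHz, folds to fs − 12.9 kHz = 10.8 kHz.
83.2 kHz mod fs = 12.1 kHz.
12.1 kHz > fs/2 = 11.85 kHz, folds to fs − 12.1 kHz = 11.6 kHz.
Distinct values: {9.4 kHz, 10.8 kHz, 11.4 kHz, 11.6 kHz}.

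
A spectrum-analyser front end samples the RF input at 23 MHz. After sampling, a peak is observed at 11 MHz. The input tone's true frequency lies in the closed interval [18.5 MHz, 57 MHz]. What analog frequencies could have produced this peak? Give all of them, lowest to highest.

Frequencies that alias to 11 MHz are k·fs ± 11 MHz for integer k ≥ 0.
k=0: 11 MHz.
k=1: 12 MHz, 34 MHz.
k=2: 35 MHz, 57 MHz.
k=3: 58 MHz, 80 MHz.
Within [18.5 MHz, 57 MHz]: 34 MHz, 35 MHz, 57 MHz.

34 MHz, 35 MHz, 57 MHz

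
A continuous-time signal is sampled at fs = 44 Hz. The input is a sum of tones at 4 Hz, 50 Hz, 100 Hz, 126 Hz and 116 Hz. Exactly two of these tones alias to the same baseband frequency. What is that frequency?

6 Hz

fs/2 = 22 Hz.
4 Hz ≤ fs/2 = 22 Hz, passes unchanged.
50 Hz mod fs = 6 Hz.
6 Hz ≤ fs/2 = 22 Hz, appears at 6 Hz.
100 Hz mod fs = 12 Hz.
12 Hz ≤ fs/2 = 22 Hz, appears at 12 Hz.
126 Hz mod fs = 38 Hz.
38 Hz > fs/2 = 22 Hz, folds to fs − 38 Hz = 6 Hz.
116 Hz mod fs = 28 Hz.
28 Hz > fs/2 = 22 Hz, folds to fs − 28 Hz = 16 Hz.
50 Hz and 126 Hz both map to 6 Hz.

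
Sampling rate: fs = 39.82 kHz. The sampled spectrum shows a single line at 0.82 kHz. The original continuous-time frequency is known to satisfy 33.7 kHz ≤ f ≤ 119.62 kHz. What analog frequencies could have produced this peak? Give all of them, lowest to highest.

Frequencies that alias to 0.82 kHz are k·fs ± 0.82 kHz for integer k ≥ 0.
k=0: 0.82 kHz.
k=1: 39 kHz, 40.64 kHz.
k=2: 78.82 kHz, 80.46 kHz.
k=3: 118.64 kHz, 120.28 kHz.
k=4: 158.46 kHz, 160.1 kHz.
Within [33.7 kHz, 119.62 kHz]: 39 kHz, 40.64 kHz, 78.82 kHz, 80.46 kHz, 118.64 kHz.

39 kHz, 40.64 kHz, 78.82 kHz, 80.46 kHz, 118.64 kHz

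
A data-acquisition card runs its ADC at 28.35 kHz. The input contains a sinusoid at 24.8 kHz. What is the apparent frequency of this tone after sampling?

3.55 kHz

24.8 kHz > fs/2 = 14.175 kHz, folds to fs − 24.8 kHz = 3.55 kHz.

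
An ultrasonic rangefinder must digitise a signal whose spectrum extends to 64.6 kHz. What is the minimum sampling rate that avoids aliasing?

Nyquist rate = 2 × 64.6 kHz = 129.2 kHz.

129.2 kHz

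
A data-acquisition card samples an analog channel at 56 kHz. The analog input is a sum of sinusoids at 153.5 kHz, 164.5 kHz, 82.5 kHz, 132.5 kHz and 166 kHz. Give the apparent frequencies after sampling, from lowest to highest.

2 kHz, 3.5 kHz, 14.5 kHz, 20.5 kHz, 26.5 kHz

fs/2 = 28 kHz.
153.5 kHz mod fs = 41.5 kHz.
41.5 kHz > fs/2 = 28 kHz, folds to fs − 41.5 kHz = 14.5 kHz.
164.5 kHz mod fs = 52.5 kHz.
52.5 kHz > fs/2 = 28 kHz, folds to fs − 52.5 kHz = 3.5 kHz.
82.5 kHz mod fs = 26.5 kHz.
26.5 kHz ≤ fs/2 = 28 kHz, appears at 26.5 kHz.
132.5 kHz mod fs = 20.5 kHz.
20.5 kHz ≤ fs/2 = 28 kHz, appears at 20.5 kHz.
166 kHz mod fs = 54 kHz.
54 kHz > fs/2 = 28 kHz, folds to fs − 54 kHz = 2 kHz.
Distinct values: {2 kHz, 3.5 kHz, 14.5 kHz, 20.5 kHz, 26.5 kHz}.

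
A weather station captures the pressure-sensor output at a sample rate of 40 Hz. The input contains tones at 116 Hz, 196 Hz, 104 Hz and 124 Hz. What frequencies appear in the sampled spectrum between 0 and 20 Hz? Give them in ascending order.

fs/2 = 20 Hz.
116 Hz mod fs = 36 Hz.
36 Hz > fs/2 = 20 Hz, folds to fs − 36 Hz = 4 Hz.
196 Hz mod fs = 36 Hz.
36 Hz > fs/2 = 20 Hz, folds to fs − 36 Hz = 4 Hz.
104 Hz mod fs = 24 Hz.
24 Hz > fs/2 = 20 Hz, folds to fs − 24 Hz = 16 Hz.
124 Hz mod fs = 4 Hz.
4 Hz ≤ fs/2 = 20 Hz, appears at 4 Hz.
Distinct values: {4 Hz, 16 Hz}.

4 Hz, 16 Hz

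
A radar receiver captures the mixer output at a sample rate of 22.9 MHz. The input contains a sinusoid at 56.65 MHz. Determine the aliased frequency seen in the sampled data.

10.85 MHz

56.65 MHz mod fs = 10.85 MHz.
10.85 MHz ≤ fs/2 = 11.45 MHz, appears at 10.85 MHz.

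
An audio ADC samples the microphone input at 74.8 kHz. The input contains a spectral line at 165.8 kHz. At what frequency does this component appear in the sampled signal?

165.8 kHz mod fs = 16.2 kHz.
16.2 kHz ≤ fs/2 = 37.4 kHz, appears at 16.2 kHz.

16.2 kHz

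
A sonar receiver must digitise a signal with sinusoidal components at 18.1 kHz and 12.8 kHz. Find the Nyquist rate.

36.2 kHz

Highest-frequency component: 18.1 kHz.
Nyquist rate = 2 × 18.1 kHz = 36.2 kHz.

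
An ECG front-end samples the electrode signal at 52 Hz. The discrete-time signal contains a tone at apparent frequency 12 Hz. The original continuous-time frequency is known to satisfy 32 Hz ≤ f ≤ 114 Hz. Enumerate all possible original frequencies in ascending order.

40 Hz, 64 Hz, 92 Hz

Frequencies that alias to 12 Hz are k·fs ± 12 Hz for integer k ≥ 0.
k=0: 12 Hz.
k=1: 40 Hz, 64 Hz.
k=2: 92 Hz, 116 Hz.
k=3: 144 Hz, 168 Hz.
Within [32 Hz, 114 Hz]: 40 Hz, 64 Hz, 92 Hz.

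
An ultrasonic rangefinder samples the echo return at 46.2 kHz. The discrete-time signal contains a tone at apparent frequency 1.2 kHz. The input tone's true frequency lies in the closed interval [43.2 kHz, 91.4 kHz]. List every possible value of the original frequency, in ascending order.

45 kHz, 47.4 kHz, 91.2 kHz

Frequencies that alias to 1.2 kHz are k·fs ± 1.2 kHz for integer k ≥ 0.
k=0: 1.2 kHz.
k=1: 45 kHz, 47.4 kHz.
k=2: 91.2 kHz, 93.6 kHz.
k=3: 137.4 kHz, 139.8 kHz.
Within [43.2 kHz, 91.4 kHz]: 45 kHz, 47.4 kHz, 91.2 kHz.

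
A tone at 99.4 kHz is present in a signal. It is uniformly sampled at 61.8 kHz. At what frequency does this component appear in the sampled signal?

24.2 kHz

99.4 kHz mod fs = 37.6 kHz.
37.6 kHz > fs/2 = 30.9 kHz, folds to fs − 37.6 kHz = 24.2 kHz.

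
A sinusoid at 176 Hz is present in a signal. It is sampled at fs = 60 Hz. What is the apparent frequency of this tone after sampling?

176 Hz mod fs = 56 Hz.
56 Hz > fs/2 = 30 Hz, folds to fs − 56 Hz = 4 Hz.

4 Hz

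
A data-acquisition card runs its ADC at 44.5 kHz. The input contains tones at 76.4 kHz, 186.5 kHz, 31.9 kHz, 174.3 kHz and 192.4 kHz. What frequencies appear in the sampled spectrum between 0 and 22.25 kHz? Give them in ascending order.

fs/2 = 22.25 kHz.
76.4 kHz mod fs = 31.9 kHz.
31.9 kHz > fs/2 = 22.25 kHz, folds to fs − 31.9 kHz = 12.6 kHz.
186.5 kHz mod fs = 8.5 kHz.
8.5 kHz ≤ fs/2 = 22.25 kHz, appears at 8.5 kHz.
31.9 kHz > fs/2 = 22.25 kHz, folds to fs − 31.9 kHz = 12.6 kHz.
174.3 kHz mod fs = 40.8 kHz.
40.8 kHz > fs/2 = 22.25 kHz, folds to fs − 40.8 kHz = 3.7 kHz.
192.4 kHz mod fs = 14.4 kHz.
14.4 kHz ≤ fs/2 = 22.25 kHz, appears at 14.4 kHz.
Distinct values: {3.7 kHz, 8.5 kHz, 12.6 kHz, 14.4 kHz}.

3.7 kHz, 8.5 kHz, 12.6 kHz, 14.4 kHz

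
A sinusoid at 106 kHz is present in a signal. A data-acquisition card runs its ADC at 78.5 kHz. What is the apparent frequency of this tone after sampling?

106 kHz mod fs = 27.5 kHz.
27.5 kHz ≤ fs/2 = 39.25 kHz, appears at 27.5 kHz.

27.5 kHz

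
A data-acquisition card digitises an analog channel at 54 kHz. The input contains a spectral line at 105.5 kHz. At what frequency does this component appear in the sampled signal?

105.5 kHz mod fs = 51.5 kHz.
51.5 kHz > fs/2 = 27 kHz, folds to fs − 51.5 kHz = 2.5 kHz.

2.5 kHz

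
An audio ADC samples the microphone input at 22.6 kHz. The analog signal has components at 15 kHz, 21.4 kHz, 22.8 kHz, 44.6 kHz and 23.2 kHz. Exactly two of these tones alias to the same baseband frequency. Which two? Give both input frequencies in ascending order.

23.2 kHz, 44.6 kHz

fs/2 = 11.3 kHz.
15 kHz > fs/2 = 11.3 kHz, folds to fs − 15 kHz = 7.6 kHz.
21.4 kHz > fs/2 = 11.3 kHz, folds to fs − 21.4 kHz = 1.2 kHz.
22.8 kHz mod fs = 0.2 kHz.
0.2 kHz ≤ fs/2 = 11.3 kHz, appears at 0.2 kHz.
44.6 kHz mod fs = 22 kHz.
22 kHz > fs/2 = 11.3 kHz, folds to fs − 22 kHz = 0.6 kHz.
23.2 kHz mod fs = 0.6 kHz.
0.6 kHz ≤ fs/2 = 11.3 kHz, appears at 0.6 kHz.
23.2 kHz and 44.6 kHz both map to 0.6 kHz.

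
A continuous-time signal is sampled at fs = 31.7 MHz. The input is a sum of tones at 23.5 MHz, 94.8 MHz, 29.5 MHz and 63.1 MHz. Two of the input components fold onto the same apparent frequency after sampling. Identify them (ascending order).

fs/2 = 15.85 MHz.
23.5 MHz > fs/2 = 15.85 MHz, folds to fs − 23.5 MHz = 8.2 MHz.
94.8 MHz mod fs = 31.4 MHz.
31.4 MHz > fs/2 = 15.85 MHz, folds to fs − 31.4 MHz = 0.3 MHz.
29.5 MHz > fs/2 = 15.85 MHz, folds to fs − 29.5 MHz = 2.2 MHz.
63.1 MHz mod fs = 31.4 MHz.
31.4 MHz > fs/2 = 15.85 MHz, folds to fs − 31.4 MHz = 0.3 MHz.
63.1 MHz and 94.8 MHz both map to 0.3 MHz.

63.1 MHz, 94.8 MHz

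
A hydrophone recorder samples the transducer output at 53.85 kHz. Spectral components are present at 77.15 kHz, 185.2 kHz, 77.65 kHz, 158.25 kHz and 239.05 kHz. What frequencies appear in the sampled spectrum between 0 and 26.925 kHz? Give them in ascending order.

3.3 kHz, 23.3 kHz, 23.65 kHz, 23.8 kHz

fs/2 = 26.925 kHz.
77.15 kHz mod fs = 23.3 kHz.
23.3 kHz ≤ fs/2 = 26.925 kHz, appears at 23.3 kHz.
185.2 kHz mod fs = 23.65 kHz.
23.65 kHz ≤ fs/2 = 26.925 kHz, appears at 23.65 kHz.
77.65 kHz mod fs = 23.8 kHz.
23.8 kHz ≤ fs/2 = 26.925 kHz, appears at 23.8 kHz.
158.25 kHz mod fs = 50.55 kHz.
50.55 kHz > fs/2 = 26.925 kHz, folds to fs − 50.55 kHz = 3.3 kHz.
239.05 kHz mod fs = 23.65 kHz.
23.65 kHz ≤ fs/2 = 26.925 kHz, appears at 23.65 kHz.
Distinct values: {3.3 kHz, 23.3 kHz, 23.65 kHz, 23.8 kHz}.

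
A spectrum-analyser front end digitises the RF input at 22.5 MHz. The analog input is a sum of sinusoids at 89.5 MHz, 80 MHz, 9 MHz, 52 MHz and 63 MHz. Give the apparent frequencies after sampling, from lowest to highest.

0.5 MHz, 4.5 MHz, 7 MHz, 9 MHz, 10 MHz

fs/2 = 11.25 MHz.
89.5 MHz mod fs = 22 MHz.
22 MHz > fs/2 = 11.25 MHz, folds to fs − 22 MHz = 0.5 MHz.
80 MHz mod fs = 12.5 MHz.
12.5 MHz > fs/2 = 11.25 MHz, folds to fs − 12.5 MHz = 10 MHz.
9 MHz ≤ fs/2 = 11.25 MHz, passes unchanged.
52 MHz mod fs = 7 MHz.
7 MHz ≤ fs/2 = 11.25 MHz, appears at 7 MHz.
63 MHz mod fs = 18 MHz.
18 MHz > fs/2 = 11.25 MHz, folds to fs − 18 MHz = 4.5 MHz.
Distinct values: {0.5 MHz, 4.5 MHz, 7 MHz, 9 MHz, 10 MHz}.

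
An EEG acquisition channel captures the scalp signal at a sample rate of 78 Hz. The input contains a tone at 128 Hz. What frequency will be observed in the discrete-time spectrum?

128 Hz mod fs = 50 Hz.
50 Hz > fs/2 = 39 Hz, folds to fs − 50 Hz = 28 Hz.

28 Hz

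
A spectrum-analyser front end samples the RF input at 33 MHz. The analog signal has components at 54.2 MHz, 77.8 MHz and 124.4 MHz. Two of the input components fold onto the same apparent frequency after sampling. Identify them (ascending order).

fs/2 = 16.5 MHz.
54.2 MHz mod fs = 21.2 MHz.
21.2 MHz > fs/2 = 16.5 MHz, folds to fs − 21.2 MHz = 11.8 MHz.
77.8 MHz mod fs = 11.8 MHz.
11.8 MHz ≤ fs/2 = 16.5 MHz, appears at 11.8 MHz.
124.4 MHz mod fs = 25.4 MHz.
25.4 MHz > fs/2 = 16.5 MHz, folds to fs − 25.4 MHz = 7.6 MHz.
54.2 MHz and 77.8 MHz both map to 11.8 MHz.

54.2 MHz, 77.8 MHz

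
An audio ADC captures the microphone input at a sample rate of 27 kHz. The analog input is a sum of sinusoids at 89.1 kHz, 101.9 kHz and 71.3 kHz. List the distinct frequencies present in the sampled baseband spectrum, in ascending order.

fs/2 = 13.5 kHz.
89.1 kHz mod fs = 8.1 kHz.
8.1 kHz ≤ fs/2 = 13.5 kHz, appears at 8.1 kHz.
101.9 kHz mod fs = 20.9 kHz.
20.9 kHz > fs/2 = 13.5 kHz, folds to fs − 20.9 kHz = 6.1 kHz.
71.3 kHz mod fs = 17.3 kHz.
17.3 kHz > fs/2 = 13.5 kHz, folds to fs − 17.3 kHz = 9.7 kHz.
Distinct values: {6.1 kHz, 8.1 kHz, 9.7 kHz}.

6.1 kHz, 8.1 kHz, 9.7 kHz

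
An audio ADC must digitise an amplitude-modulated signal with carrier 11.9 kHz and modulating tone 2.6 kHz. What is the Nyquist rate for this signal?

AM sidebands sit at fc ± fm = 9.3 kHz and 14.5 kHz.
Highest-frequency component: 14.5 kHz.
Nyquist rate = 2 × 14.5 kHz = 29 kHz.

29 kHz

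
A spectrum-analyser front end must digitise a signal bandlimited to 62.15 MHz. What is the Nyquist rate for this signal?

Nyquist rate = 2 × 62.15 MHz = 124.3 MHz.

124.3 MHz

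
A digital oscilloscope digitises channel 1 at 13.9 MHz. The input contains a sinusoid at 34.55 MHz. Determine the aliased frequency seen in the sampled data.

34.55 MHz mod fs = 6.75 MHz.
6.75 MHz ≤ fs/2 = 6.95 MHz, appears at 6.75 MHz.

6.75 MHz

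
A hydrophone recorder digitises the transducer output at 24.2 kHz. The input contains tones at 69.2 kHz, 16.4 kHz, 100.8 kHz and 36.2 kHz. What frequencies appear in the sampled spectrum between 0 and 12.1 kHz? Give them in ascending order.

3.4 kHz, 4 kHz, 7.8 kHz, 12 kHz

fs/2 = 12.1 kHz.
69.2 kHz mod fs = 20.8 kHz.
20.8 kHz > fs/2 = 12.1 kHz, folds to fs − 20.8 kHz = 3.4 kHz.
16.4 kHz > fs/2 = 12.1 kHz, folds to fs − 16.4 kHz = 7.8 kHz.
100.8 kHz mod fs = 4 kHz.
4 kHz ≤ fs/2 = 12.1 kHz, appears at 4 kHz.
36.2 kHz mod fs = 12 kHz.
12 kHz ≤ fs/2 = 12.1 kHz, appears at 12 kHz.
Distinct values: {3.4 kHz, 4 kHz, 7.8 kHz, 12 kHz}.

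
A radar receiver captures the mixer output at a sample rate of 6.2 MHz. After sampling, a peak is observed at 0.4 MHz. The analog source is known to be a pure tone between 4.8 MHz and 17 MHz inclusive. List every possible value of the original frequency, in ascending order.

5.8 MHz, 6.6 MHz, 12 MHz, 12.8 MHz

Frequencies that alias to 0.4 MHz are k·fs ± 0.4 MHz for integer k ≥ 0.
k=0: 0.4 MHz.
k=1: 5.8 MHz, 6.6 MHz.
k=2: 12 MHz, 12.8 MHz.
k=3: 18.2 MHz, 19 MHz.
Within [4.8 MHz, 17 MHz]: 5.8 MHz, 6.6 MHz, 12 MHz, 12.8 MHz.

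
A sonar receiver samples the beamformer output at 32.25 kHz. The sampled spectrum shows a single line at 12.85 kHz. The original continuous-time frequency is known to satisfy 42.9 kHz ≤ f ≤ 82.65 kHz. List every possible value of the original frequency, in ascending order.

45.1 kHz, 51.65 kHz, 77.35 kHz

Frequencies that alias to 12.85 kHz are k·fs ± 12.85 kHz for integer k ≥ 0.
k=0: 12.85 kHz.
k=1: 19.4 kHz, 45.1 kHz.
k=2: 51.65 kHz, 77.35 kHz.
k=3: 83.9 kHz, 109.6 kHz.
Within [42.9 kHz, 82.65 kHz]: 45.1 kHz, 51.65 kHz, 77.35 kHz.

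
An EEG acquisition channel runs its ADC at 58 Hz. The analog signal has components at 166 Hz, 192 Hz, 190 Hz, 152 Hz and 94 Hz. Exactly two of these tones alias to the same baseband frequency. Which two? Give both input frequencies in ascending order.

94 Hz, 152 Hz

fs/2 = 29 Hz.
166 Hz mod fs = 50 Hz.
50 Hz > fs/2 = 29 Hz, folds to fs − 50 Hz = 8 Hz.
192 Hz mod fs = 18 Hz.
18 Hz ≤ fs/2 = 29 Hz, appears at 18 Hz.
190 Hz mod fs = 16 Hz.
16 Hz ≤ fs/2 = 29 Hz, appears at 16 Hz.
152 Hz mod fs = 36 Hz.
36 Hz > fs/2 = 29 Hz, folds to fs − 36 Hz = 22 Hz.
94 Hz mod fs = 36 Hz.
36 Hz > fs/2 = 29 Hz, folds to fs − 36 Hz = 22 Hz.
94 Hz and 152 Hz both map to 22 Hz.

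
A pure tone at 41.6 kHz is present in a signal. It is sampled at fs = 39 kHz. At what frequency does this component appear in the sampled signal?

2.6 kHz

41.6 kHz mod fs = 2.6 kHz.
2.6 kHz ≤ fs/2 = 19.5 kHz, appears at 2.6 kHz.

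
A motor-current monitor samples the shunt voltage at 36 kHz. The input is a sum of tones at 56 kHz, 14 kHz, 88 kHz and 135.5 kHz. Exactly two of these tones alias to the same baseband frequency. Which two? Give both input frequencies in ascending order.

56 kHz, 88 kHz

fs/2 = 18 kHz.
56 kHz mod fs = 20 kHz.
20 kHz > fs/2 = 18 kHz, folds to fs − 20 kHz = 16 kHz.
14 kHz ≤ fs/2 = 18 kHz, passes unchanged.
88 kHz mod fs = 16 kHz.
16 kHz ≤ fs/2 = 18 kHz, appears at 16 kHz.
135.5 kHz mod fs = 27.5 kHz.
27.5 kHz > fs/2 = 18 kHz, folds to fs − 27.5 kHz = 8.5 kHz.
56 kHz and 88 kHz both map to 16 kHz.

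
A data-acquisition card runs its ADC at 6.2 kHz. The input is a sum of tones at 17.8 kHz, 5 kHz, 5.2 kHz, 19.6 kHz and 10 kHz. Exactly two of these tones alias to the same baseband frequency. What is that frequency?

fs/2 = 3.1 kHz.
17.8 kHz mod fs = 5.4 kHz.
5.4 kHz > fs/2 = 3.1 kHz, folds to fs − 5.4 kHz = 0.8 kHz.
5 kHz > fs/2 = 3.1 kHz, folds to fs − 5 kHz = 1.2 kHz.
5.2 kHz > fs/2 = 3.1 kHz, folds to fs − 5.2 kHz = 1 kHz.
19.6 kHz mod fs = 1 kHz.
1 kHz ≤ fs/2 = 3.1 kHz, appears at 1 kHz.
10 kHz mod fs = 3.8 kHz.
3.8 kHz > fs/2 = 3.1 kHz, folds to fs − 3.8 kHz = 2.4 kHz.
5.2 kHz and 19.6 kHz both map to 1 kHz.

1 kHz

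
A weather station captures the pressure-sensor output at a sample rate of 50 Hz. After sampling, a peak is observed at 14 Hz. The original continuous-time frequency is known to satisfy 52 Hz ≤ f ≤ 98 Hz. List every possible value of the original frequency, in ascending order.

64 Hz, 86 Hz

Frequencies that alias to 14 Hz are k·fs ± 14 Hz for integer k ≥ 0.
k=0: 14 Hz.
k=1: 36 Hz, 64 Hz.
k=2: 86 Hz, 114 Hz.
k=3: 136 Hz, 164 Hz.
Within [52 Hz, 98 Hz]: 64 Hz, 86 Hz.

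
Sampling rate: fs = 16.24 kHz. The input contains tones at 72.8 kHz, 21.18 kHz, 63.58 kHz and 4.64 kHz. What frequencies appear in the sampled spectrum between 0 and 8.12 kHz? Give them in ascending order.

1.38 kHz, 4.64 kHz, 4.94 kHz, 7.84 kHz

fs/2 = 8.12 kHz.
72.8 kHz mod fs = 7.84 kHz.
7.84 kHz ≤ fs/2 = 8.12 kHz, appears at 7.84 kHz.
21.18 kHz mod fs = 4.94 kHz.
4.94 kHz ≤ fs/2 = 8.12 kHz, appears at 4.94 kHz.
63.58 kHz mod fs = 14.86 kHz.
14.86 kHz > fs/2 = 8.12 kHz, folds to fs − 14.86 kHz = 1.38 kHz.
4.64 kHz ≤ fs/2 = 8.12 kHz, passes unchanged.
Distinct values: {1.38 kHz, 4.64 kHz, 4.94 kHz, 7.84 kHz}.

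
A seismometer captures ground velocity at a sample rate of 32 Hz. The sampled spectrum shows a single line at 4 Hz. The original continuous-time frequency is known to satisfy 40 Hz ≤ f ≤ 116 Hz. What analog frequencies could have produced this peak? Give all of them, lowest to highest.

60 Hz, 68 Hz, 92 Hz, 100 Hz

Frequencies that alias to 4 Hz are k·fs ± 4 Hz for integer k ≥ 0.
k=0: 4 Hz.
k=1: 28 Hz, 36 Hz.
k=2: 60 Hz, 68 Hz.
k=3: 92 Hz, 100 Hz.
k=4: 124 Hz, 132 Hz.
Within [40 Hz, 116 Hz]: 60 Hz, 68 Hz, 92 Hz, 100 Hz.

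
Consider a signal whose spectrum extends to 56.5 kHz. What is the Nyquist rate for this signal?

Nyquist rate = 2 × 56.5 kHz = 113 kHz.

113 kHz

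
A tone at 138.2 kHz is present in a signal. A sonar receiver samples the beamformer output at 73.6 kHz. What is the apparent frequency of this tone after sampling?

9 kHz

138.2 kHz mod fs = 64.6 kHz.
64.6 kHz > fs/2 = 36.8 kHz, folds to fs − 64.6 kHz = 9 kHz.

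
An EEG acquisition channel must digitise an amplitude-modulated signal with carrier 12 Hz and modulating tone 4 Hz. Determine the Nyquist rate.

32 Hz

AM sidebands sit at fc ± fm = 8 Hz and 16 Hz.
Highest-frequency component: 16 Hz.
Nyquist rate = 2 × 16 Hz = 32 Hz.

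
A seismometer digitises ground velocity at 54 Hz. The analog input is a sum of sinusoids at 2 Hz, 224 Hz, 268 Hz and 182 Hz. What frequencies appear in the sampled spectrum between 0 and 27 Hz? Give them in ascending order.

fs/2 = 27 Hz.
2 Hz ≤ fs/2 = 27 Hz, passes unchanged.
224 Hz mod fs = 8 Hz.
8 Hz ≤ fs/2 = 27 Hz, appears at 8 Hz.
268 Hz mod fs = 52 Hz.
52 Hz > fs/2 = 27 Hz, folds to fs − 52 Hz = 2 Hz.
182 Hz mod fs = 20 Hz.
20 Hz ≤ fs/2 = 27 Hz, appears at 20 Hz.
Distinct values: {2 Hz, 8 Hz, 20 Hz}.

2 Hz, 8 Hz, 20 Hz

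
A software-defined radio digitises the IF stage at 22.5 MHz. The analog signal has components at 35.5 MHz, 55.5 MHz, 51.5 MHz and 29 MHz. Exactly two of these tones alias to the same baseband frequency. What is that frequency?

6.5 MHz

fs/2 = 11.25 MHz.
35.5 MHz mod fs = 13 MHz.
13 MHz > fs/2 = 11.25 MHz, folds to fs − 13 MHz = 9.5 MHz.
55.5 MHz mod fs = 10.5 MHz.
10.5 MHz ≤ fs/2 = 11.25 MHz, appears at 10.5 MHz.
51.5 MHz mod fs = 6.5 MHz.
6.5 MHz ≤ fs/2 = 11.25 MHz, appears at 6.5 MHz.
29 MHz mod fs = 6.5 MHz.
6.5 MHz ≤ fs/2 = 11.25 MHz, appears at 6.5 MHz.
29 MHz and 51.5 MHz both map to 6.5 MHz.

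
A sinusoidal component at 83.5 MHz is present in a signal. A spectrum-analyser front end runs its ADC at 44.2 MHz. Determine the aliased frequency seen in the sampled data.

4.9 MHz

83.5 MHz mod fs = 39.3 MHz.
39.3 MHz > fs/2 = 22.1 MHz, folds to fs − 39.3 MHz = 4.9 MHz.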